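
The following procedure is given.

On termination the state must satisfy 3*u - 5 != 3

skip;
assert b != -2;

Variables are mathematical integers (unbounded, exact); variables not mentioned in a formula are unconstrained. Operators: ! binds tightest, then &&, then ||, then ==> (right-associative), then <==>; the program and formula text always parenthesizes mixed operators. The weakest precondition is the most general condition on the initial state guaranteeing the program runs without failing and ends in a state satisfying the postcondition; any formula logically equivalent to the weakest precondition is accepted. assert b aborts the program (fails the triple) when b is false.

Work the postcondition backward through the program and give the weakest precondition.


Working backward. After the program, the postcondition 3*u - 5 != 3 must hold; in canonical form it is 3*u != 8.
Before assert b != -2: b != -2 && 3*u != 8
Before skip: b != -2 && 3*u != 8
Answer: WP = b != -2 && 3*u != 8


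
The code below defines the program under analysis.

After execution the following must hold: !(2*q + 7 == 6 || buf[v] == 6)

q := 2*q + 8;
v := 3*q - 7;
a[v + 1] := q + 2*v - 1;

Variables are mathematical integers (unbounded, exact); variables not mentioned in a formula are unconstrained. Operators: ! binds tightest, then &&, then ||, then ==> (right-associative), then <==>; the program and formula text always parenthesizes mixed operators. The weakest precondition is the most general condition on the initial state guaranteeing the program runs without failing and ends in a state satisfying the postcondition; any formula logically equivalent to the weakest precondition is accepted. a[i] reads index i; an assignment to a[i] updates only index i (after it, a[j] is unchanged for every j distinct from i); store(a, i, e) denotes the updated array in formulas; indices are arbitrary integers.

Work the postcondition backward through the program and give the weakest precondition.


Working backward. After the program, the postcondition !(2*q + 7 == 6 || buf[v] == 6) must hold; in canonical form it is !(2*q == -1 || buf[v] == 6).
Before a[v + 1] := q + 2*v - 1: !(2*q == -1 || buf[v] == 6)
Before v := 3*q - 7: !(2*q == -1 || buf[3*q - 7] == 6)
Before q := 2*q + 8: !(4*q == -17 || buf[6*q + 17] == 6)
Answer: WP = !(4*q == -17 || buf[6*q + 17] == 6)


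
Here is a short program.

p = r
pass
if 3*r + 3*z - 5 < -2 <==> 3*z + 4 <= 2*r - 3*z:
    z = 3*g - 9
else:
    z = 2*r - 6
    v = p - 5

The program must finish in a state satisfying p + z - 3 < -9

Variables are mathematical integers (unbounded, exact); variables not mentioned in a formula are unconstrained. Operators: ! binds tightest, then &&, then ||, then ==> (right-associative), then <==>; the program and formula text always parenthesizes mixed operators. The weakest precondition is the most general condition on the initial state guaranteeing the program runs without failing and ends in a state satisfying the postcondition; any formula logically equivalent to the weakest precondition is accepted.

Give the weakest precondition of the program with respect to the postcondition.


Working backward. After the program, the postcondition p + z - 3 < -9 must hold; in canonical form it is p + z < -6.
Then branch requires 3*g + p < 3; else branch requires p + 2*r < 0.
Before the if: ((3*r + 3*z < 3 <==> 6*z <= 2*r - 4) ==> 3*g + p < 3) && ((!(3*r + 3*z < 3 <==> 6*z <= 2*r - 4)) ==> p + 2*r < 0)
Before skip: ((3*r + 3*z < 3 <==> 6*z <= 2*r - 4) ==> 3*g + p < 3) && ((!(3*r + 3*z < 3 <==> 6*z <= 2*r - 4)) ==> p + 2*r < 0)
Before p := r: ((3*r + 3*z < 3 <==> 6*z <= 2*r - 4) ==> 3*g + r < 3) && ((!(3*r + 3*z < 3 <==> 6*z <= 2*r - 4)) ==> 3*r < 0)
Answer: WP = ((3*r + 3*z < 3 <==> 6*z <= 2*r - 4) ==> 3*g + r < 3) && ((!(3*r + 3*z < 3 <==> 6*z <= 2*r - 4)) ==> 3*r < 0)


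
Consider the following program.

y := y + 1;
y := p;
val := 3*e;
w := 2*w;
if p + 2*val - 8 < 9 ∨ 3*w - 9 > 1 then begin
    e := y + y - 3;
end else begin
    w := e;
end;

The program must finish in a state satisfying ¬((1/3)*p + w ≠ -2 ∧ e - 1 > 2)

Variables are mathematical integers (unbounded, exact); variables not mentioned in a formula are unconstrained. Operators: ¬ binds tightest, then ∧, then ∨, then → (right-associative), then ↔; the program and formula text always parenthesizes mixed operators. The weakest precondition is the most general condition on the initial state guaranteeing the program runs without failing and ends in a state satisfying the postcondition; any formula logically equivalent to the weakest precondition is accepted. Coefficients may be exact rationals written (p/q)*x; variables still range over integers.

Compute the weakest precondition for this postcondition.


Working backward. After the program, the postcondition ¬((1/3)*p + w ≠ -2 ∧ e - 1 > 2) must hold; in canonical form it is ¬((1/3)*p + w ≠ -2 ∧ e > 3).
Then branch requires ¬((1/3)*p + w ≠ -2 ∧ 2*y > 6); else branch requires ¬(e + (1/3)*p ≠ -2 ∧ e > 3).
Before the if: ((p + 2*val < 17 ∨ 3*w > 10) → (¬((1/3)*p + w ≠ -2 ∧ 2*y > 6))) ∧ ((¬(p + 2*val < 17 ∨ 3*w > 10)) → (¬(e + (1/3)*p ≠ -2 ∧ e > 3)))
Before w := 2*w: ((p + 2*val < 17 ∨ 6*w > 10) → (¬((1/3)*p + 2*w ≠ -2 ∧ 2*y > 6))) ∧ ((¬(p + 2*val < 17 ∨ 6*w > 10)) → (¬(e + (1/3)*p ≠ -2 ∧ e > 3)))
Before val := 3*e: ((6*e + p < 17 ∨ 6*w > 10) → (¬((1/3)*p + 2*w ≠ -2 ∧ 2*y > 6))) ∧ ((¬(6*e + p < 17 ∨ 6*w > 10)) → (¬(e + (1/3)*p ≠ -2 ∧ e > 3)))
Before y := p: ((6*e + p < 17 ∨ 6*w > 10) → (¬((1/3)*p + 2*w ≠ -2 ∧ 2*p > 6))) ∧ ((¬(6*e + p < 17 ∨ 6*w > 10)) → (¬(e + (1/3)*p ≠ -2 ∧ e > 3)))
Before y := y + 1: ((6*e + p < 17 ∨ 6*w > 10) → (¬((1/3)*p + 2*w ≠ -2 ∧ 2*p > 6))) ∧ ((¬(6*e + p < 17 ∨ 6*w > 10)) → (¬(e + (1/3)*p ≠ -2 ∧ e > 3)))
Answer: WP = ((6*e + p < 17 ∨ 6*w > 10) → (¬((1/3)*p + 2*w ≠ -2 ∧ 2*p > 6))) ∧ ((¬(6*e + p < 17 ∨ 6*w > 10)) → (¬(e + (1/3)*p ≠ -2 ∧ e > 3)))


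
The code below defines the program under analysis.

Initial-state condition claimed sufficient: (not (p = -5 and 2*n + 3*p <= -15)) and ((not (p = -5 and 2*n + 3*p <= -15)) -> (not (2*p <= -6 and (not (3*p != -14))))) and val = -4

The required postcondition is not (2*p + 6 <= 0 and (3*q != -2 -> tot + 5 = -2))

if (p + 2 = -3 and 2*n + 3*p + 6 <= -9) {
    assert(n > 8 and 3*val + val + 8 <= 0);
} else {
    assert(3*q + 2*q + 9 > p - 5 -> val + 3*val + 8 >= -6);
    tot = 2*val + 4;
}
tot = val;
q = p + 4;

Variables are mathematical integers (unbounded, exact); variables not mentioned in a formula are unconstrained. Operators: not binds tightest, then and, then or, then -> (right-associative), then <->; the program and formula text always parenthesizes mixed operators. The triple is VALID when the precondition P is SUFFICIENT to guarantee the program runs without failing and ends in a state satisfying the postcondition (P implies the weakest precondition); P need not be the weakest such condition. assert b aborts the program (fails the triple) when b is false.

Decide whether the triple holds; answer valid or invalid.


Working backward. After the program, the postcondition not (2*p + 6 <= 0 and (3*q != -2 -> tot + 5 = -2)) must hold; in canonical form it is not (2*p <= -6 and (3*q != -2 -> tot = -7)).
Before q := p + 4: not (2*p <= -6 and (3*p != -14 -> tot = -7))
Before tot := val: not (2*p <= -6 and (3*p != -14 -> val = -7))
Then branch requires n > 8 and 4*val <= -8 and (not (2*p <= -6 and (3*p != -14 -> val = -7))); else branch requires (5*q > p - 14 -> 4*val >= -14) and (not (2*p <= -6 and (3*p != -14 -> val = -7))).
Before the if: ((p = -5 and 2*n + 3*p <= -15) -> (n > 8 and 4*val <= -8 and (not (2*p <= -6 and (3*p != -14 -> val = -7))))) and ((not (p = -5 and 2*n + 3*p <= -15)) -> ((5*q > p - 14 -> 4*val >= -14) and (not (2*p <= -6 and (3*p != -14 -> val = -7)))))
The weakest precondition is ((p = -5 and 2*n + 3*p <= -15) -> (n > 8 and 4*val <= -8 and (not (2*p <= -6 and (3*p != -14 -> val = -7))))) and ((not (p = -5 and 2*n + 3*p <= -15)) -> ((5*q > p - 14 -> 4*val >= -14) and (not (2*p <= -6 and (3*p != -14 -> val = -7))))).
Check whether (not (p = -5 and 2*n + 3*p <= -15)) and ((not (p = -5 and 2*n + 3*p <= -15)) -> (not (2*p <= -6 and (not (3*p != -14))))) and val = -4 implies it.
Countermodel: at the initial state n = 9, p = -6, q = 0, val = -4, the precondition holds but the weakest precondition fails.
Answer: invalid


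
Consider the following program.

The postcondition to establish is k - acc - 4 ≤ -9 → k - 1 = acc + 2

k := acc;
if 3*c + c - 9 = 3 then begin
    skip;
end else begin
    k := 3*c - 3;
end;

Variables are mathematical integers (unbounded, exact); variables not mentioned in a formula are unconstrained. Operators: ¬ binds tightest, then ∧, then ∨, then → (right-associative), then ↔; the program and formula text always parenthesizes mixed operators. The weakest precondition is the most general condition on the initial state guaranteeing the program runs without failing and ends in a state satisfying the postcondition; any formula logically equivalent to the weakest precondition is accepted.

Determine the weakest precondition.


Working backward. After the program, the postcondition k - acc - 4 ≤ -9 → k - 1 = acc + 2 must hold; in canonical form it is k ≤ acc - 5 → k = acc + 3.
Then branch requires k ≤ acc - 5 → k = acc + 3; else branch requires 3*c ≤ acc - 2 → 3*c = acc + 6.
Before the if: (4*c = 12 → (k ≤ acc - 5 → k = acc + 3)) ∧ ((¬(4*c = 12)) → (3*c ≤ acc - 2 → 3*c = acc + 6))
Before k := acc: (¬(4*c = 12)) → (3*c ≤ acc - 2 → 3*c = acc + 6)
Answer: WP = (¬(4*c = 12)) → (3*c ≤ acc - 2 → 3*c = acc + 6)


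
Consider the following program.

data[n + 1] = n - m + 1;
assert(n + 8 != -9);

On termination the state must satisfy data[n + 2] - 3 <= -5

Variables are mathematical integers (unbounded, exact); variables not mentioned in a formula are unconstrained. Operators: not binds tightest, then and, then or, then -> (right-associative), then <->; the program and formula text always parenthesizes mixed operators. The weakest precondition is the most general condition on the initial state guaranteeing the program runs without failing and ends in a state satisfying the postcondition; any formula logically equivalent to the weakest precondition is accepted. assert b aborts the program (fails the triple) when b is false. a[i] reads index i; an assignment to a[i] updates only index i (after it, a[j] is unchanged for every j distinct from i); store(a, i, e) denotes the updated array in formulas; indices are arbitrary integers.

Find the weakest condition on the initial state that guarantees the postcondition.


Working backward. After the program, the postcondition data[n + 2] - 3 <= -5 must hold; in canonical form it is data[n + 2] <= -2.
Before assert n + 8 != -9: n != -17 and data[n + 2] <= -2
Before data[n + 1] := n - m + 1: n != -17 and store(data, n + 1, -m + n + 1)[n + 2] <= -2
Answer: WP = n != -17 and store(data, n + 1, -m + n + 1)[n + 2] <= -2


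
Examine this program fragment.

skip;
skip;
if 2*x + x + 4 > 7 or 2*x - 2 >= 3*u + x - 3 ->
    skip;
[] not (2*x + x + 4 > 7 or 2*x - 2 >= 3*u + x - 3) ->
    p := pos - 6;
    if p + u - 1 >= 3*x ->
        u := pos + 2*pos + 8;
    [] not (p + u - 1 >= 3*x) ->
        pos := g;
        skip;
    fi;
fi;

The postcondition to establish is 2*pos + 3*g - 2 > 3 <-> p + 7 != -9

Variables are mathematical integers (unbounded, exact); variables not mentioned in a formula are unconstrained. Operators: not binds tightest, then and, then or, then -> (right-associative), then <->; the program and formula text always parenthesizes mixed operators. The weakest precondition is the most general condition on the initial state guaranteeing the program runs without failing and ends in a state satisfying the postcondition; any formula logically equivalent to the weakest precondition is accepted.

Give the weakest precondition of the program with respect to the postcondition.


Working backward. After the program, the postcondition 2*pos + 3*g - 2 > 3 <-> p + 7 != -9 must hold; in canonical form it is 3*g + 2*pos > 5 <-> p != -16.
Then branch requires 3*g + 2*pos > 5 <-> p != -16; else branch requires (pos + u >= 3*x + 7 -> (3*g + 2*pos > 5 <-> pos != -10)) and ((not (pos + u >= 3*x + 7)) -> (5*g > 5 <-> pos != -10)).
Before the if: ((3*x > 3 or x >= 3*u - 1) -> (3*g + 2*pos > 5 <-> p != -16)) and ((not (3*x > 3 or x >= 3*u - 1)) -> ((pos + u >= 3*x + 7 -> (3*g + 2*pos > 5 <-> pos != -10)) and ((not (pos + u >= 3*x + 7)) -> (5*g > 5 <-> pos != -10))))
Before skip: ((3*x > 3 or x >= 3*u - 1) -> (3*g + 2*pos > 5 <-> p != -16)) and ((not (3*x > 3 or x >= 3*u - 1)) -> ((pos + u >= 3*x + 7 -> (3*g + 2*pos > 5 <-> pos != -10)) and ((not (pos + u >= 3*x + 7)) -> (5*g > 5 <-> pos != -10))))
Before skip: ((3*x > 3 or x >= 3*u - 1) -> (3*g + 2*pos > 5 <-> p != -16)) and ((not (3*x > 3 or x >= 3*u - 1)) -> ((pos + u >= 3*x + 7 -> (3*g + 2*pos > 5 <-> pos != -10)) and ((not (pos + u >= 3*x + 7)) -> (5*g > 5 <-> pos != -10))))
Answer: WP = ((3*x > 3 or x >= 3*u - 1) -> (3*g + 2*pos > 5 <-> p != -16)) and ((not (3*x > 3 or x >= 3*u - 1)) -> ((pos + u >= 3*x + 7 -> (3*g + 2*pos > 5 <-> pos != -10)) and ((not (pos + u >= 3*x + 7)) -> (5*g > 5 <-> pos != -10))))


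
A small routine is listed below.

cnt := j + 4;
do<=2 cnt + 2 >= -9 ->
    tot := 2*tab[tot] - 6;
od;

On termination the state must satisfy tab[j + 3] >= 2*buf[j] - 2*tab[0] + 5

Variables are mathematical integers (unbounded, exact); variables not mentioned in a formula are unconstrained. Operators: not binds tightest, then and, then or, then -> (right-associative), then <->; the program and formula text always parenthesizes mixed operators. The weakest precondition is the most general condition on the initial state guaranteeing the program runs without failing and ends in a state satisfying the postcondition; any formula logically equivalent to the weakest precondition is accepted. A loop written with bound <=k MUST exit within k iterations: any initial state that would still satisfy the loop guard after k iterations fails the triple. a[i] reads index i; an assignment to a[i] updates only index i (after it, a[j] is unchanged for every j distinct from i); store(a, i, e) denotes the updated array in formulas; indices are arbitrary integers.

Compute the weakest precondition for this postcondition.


Working backward. After the program, the postcondition tab[j + 3] >= 2*buf[j] - 2*tab[0] + 5 must hold; in canonical form it is tab[j + 3] + 2*tab[0] >= 2*buf[j] + 5.
Before the loop (bound <=2), unroll the exhaustion recursion (WP_0 = exit-now case; WP_j = one more guarded iteration, up to j = 2):
  WP_0: (not (cnt >= -11)) and tab[j + 3] + 2*tab[0] >= 2*buf[j] + 5
  WP_1: (cnt >= -11 -> ((not (cnt >= -11)) and tab[j + 3] + 2*tab[0] >= 2*buf[j] + 5)) and ((not (cnt >= -11)) -> tab[j + 3] + 2*tab[0] >= 2*buf[j] + 5)
  WP_2: (cnt >= -11 -> ((cnt >= -11 -> ((not (cnt >= -11)) and tab[j + 3] + 2*tab[0] >= 2*buf[j] + 5)) and ((not (cnt >= -11)) -> tab[j + 3] + 2*tab[0] >= 2*buf[j] + 5))) and ((not (cnt >= -11)) -> tab[j + 3] + 2*tab[0] >= 2*buf[j] + 5)
So before the loop: (cnt >= -11 -> ((cnt >= -11 -> ((not (cnt >= -11)) and tab[j + 3] + 2*tab[0] >= 2*buf[j] + 5)) and ((not (cnt >= -11)) -> tab[j + 3] + 2*tab[0] >= 2*buf[j] + 5))) and ((not (cnt >= -11)) -> tab[j + 3] + 2*tab[0] >= 2*buf[j] + 5)
Before cnt := j + 4: (j >= -15 -> ((j >= -15 -> ((not (j >= -15)) and tab[j + 3] + 2*tab[0] >= 2*buf[j] + 5)) and ((not (j >= -15)) -> tab[j + 3] + 2*tab[0] >= 2*buf[j] + 5))) and ((not (j >= -15)) -> tab[j + 3] + 2*tab[0] >= 2*buf[j] + 5)
Answer: WP = (j >= -15 -> ((j >= -15 -> ((not (j >= -15)) and tab[j + 3] + 2*tab[0] >= 2*buf[j] + 5)) and ((not (j >= -15)) -> tab[j + 3] + 2*tab[0] >= 2*buf[j] + 5))) and ((not (j >= -15)) -> tab[j + 3] + 2*tab[0] >= 2*buf[j] + 5)


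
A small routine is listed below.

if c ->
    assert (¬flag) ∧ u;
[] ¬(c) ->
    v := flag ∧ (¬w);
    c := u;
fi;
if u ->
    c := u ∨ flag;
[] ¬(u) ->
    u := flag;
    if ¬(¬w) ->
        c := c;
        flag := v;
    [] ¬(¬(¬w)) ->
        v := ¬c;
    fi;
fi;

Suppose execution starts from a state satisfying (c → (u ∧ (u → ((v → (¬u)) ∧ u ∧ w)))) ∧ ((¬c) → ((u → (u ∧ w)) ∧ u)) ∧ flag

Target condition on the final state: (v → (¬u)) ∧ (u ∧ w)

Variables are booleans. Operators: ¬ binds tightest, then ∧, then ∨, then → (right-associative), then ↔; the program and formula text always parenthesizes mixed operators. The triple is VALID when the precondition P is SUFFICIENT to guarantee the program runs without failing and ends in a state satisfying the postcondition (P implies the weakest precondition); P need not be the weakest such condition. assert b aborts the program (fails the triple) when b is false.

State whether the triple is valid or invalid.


Working backward. After the program, the postcondition (v → (¬u)) ∧ (u ∧ w) must hold; in canonical form it is (v → (¬u)) ∧ u ∧ w.
Then branch requires (v → (¬u)) ∧ u ∧ w; else branch requires (w → ((v → (¬flag)) ∧ flag ∧ w)) ∧ ((¬w) → (((¬c) → (¬flag)) ∧ flag ∧ w)).
Before the if: (u → ((v → (¬u)) ∧ u ∧ w)) ∧ ((¬u) → ((w → ((v → (¬flag)) ∧ flag ∧ w)) ∧ ((¬w) → (((¬c) → (¬flag)) ∧ flag ∧ w))))
Then branch requires (¬flag) ∧ u ∧ (u → ((v → (¬u)) ∧ u ∧ w)) ∧ ((¬u) → ((w → ((v → (¬flag)) ∧ flag ∧ w)) ∧ ((¬w) → (((¬c) → (¬flag)) ∧ flag ∧ w)))); else branch requires (u → (((flag ∧ (¬w)) → (¬u)) ∧ u ∧ w)) ∧ ((¬u) → ((w → (((flag ∧ (¬w)) → (¬flag)) ∧ flag ∧ w)) ∧ ((¬w) → (((¬u) → (¬flag)) ∧ flag ∧ w)))).
Before the if: (c → ((¬flag) ∧ u ∧ (u → ((v → (¬u)) ∧ u ∧ w)) ∧ ((¬u) → ((w → ((v → (¬flag)) ∧ flag ∧ w)) ∧ ((¬w) → (((¬c) → (¬flag)) ∧ flag ∧ w)))))) ∧ ((¬c) → ((u → (((flag ∧ (¬w)) → (¬u)) ∧ u ∧ w)) ∧ ((¬u) → ((w → (((flag ∧ (¬w)) → (¬flag)) ∧ flag ∧ w)) ∧ ((¬w) → (((¬u) → (¬flag)) ∧ flag ∧ w))))))
The weakest precondition is (c → ((¬flag) ∧ u ∧ (u → ((v → (¬u)) ∧ u ∧ w)) ∧ ((¬u) → ((w → ((v → (¬flag)) ∧ flag ∧ w)) ∧ ((¬w) → (((¬c) → (¬flag)) ∧ flag ∧ w)))))) ∧ ((¬c) → ((u → (((flag ∧ (¬w)) → (¬u)) ∧ u ∧ w)) ∧ ((¬u) → ((w → (((flag ∧ (¬w)) → (¬flag)) ∧ flag ∧ w)) ∧ ((¬w) → (((¬u) → (¬flag)) ∧ flag ∧ w)))))).
Check whether (c → (u ∧ (u → ((v → (¬u)) ∧ u ∧ w)))) ∧ ((¬c) → ((u → (u ∧ w)) ∧ u)) ∧ flag implies it.
Countermodel: at the initial state c = true, flag = true, u = true, v = false, w = true, the precondition holds but the weakest precondition fails.
Answer: invalid


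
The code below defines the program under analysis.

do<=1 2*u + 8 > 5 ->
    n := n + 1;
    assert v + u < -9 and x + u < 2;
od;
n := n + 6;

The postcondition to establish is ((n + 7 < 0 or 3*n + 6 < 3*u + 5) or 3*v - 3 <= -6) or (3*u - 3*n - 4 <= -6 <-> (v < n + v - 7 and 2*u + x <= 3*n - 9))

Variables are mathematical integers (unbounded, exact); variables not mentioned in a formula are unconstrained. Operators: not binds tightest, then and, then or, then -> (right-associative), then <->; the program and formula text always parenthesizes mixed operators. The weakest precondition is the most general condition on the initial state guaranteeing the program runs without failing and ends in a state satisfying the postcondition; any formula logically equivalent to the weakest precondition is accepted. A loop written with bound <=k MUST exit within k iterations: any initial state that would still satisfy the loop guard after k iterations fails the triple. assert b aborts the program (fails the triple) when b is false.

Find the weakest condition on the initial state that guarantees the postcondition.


Working backward. After the program, the postcondition ((n + 7 < 0 or 3*n + 6 < 3*u + 5) or 3*v - 3 <= -6) or (3*u - 3*n - 4 <= -6 <-> (v < n + v - 7 and 2*u + x <= 3*n - 9)) must hold; in canonical form it is n < -7 or 3*n < 3*u - 1 or 3*v <= -3 or (3*u <= 3*n - 2 <-> (n > 7 and 2*u + x <= 3*n - 9)).
Before n := n + 6: n < -13 or 3*n < 3*u - 19 or 3*v <= -3 or (3*u <= 3*n + 16 <-> (n > 1 and 2*u + x <= 3*n + 9))
Before the loop (bound <=1), unroll the exhaustion recursion (WP_0 = exit-now case; WP_j = one more guarded iteration, up to j = 1):
  WP_0: (not (2*u > -3)) and (n < -13 or 3*n < 3*u - 19 or 3*v <= -3 or (3*u <= 3*n + 16 <-> (n > 1 and 2*u + x <= 3*n + 9)))
  WP_1: (2*u > -3 -> (u + v < -9 and u + x < 2 and (not (2*u > -3)) and (n < -14 or 3*n < 3*u - 22 or 3*v <= -3 or (3*u <= 3*n + 19 <-> (n > 0 and 2*u + x <= 3*n + 12))))) and ((not (2*u > -3)) -> (n < -13 or 3*n < 3*u - 19 or 3*v <= -3 or (3*u <= 3*n + 16 <-> (n > 1 and 2*u + x <= 3*n + 9))))
So before the loop: (2*u > -3 -> (u + v < -9 and u + x < 2 and (not (2*u > -3)) and (n < -14 or 3*n < 3*u - 22 or 3*v <= -3 or (3*u <= 3*n + 19 <-> (n > 0 and 2*u + x <= 3*n + 12))))) and ((not (2*u > -3)) -> (n < -13 or 3*n < 3*u - 19 or 3*v <= -3 or (3*u <= 3*n + 16 <-> (n > 1 and 2*u + x <= 3*n + 9))))
Answer: WP = (2*u > -3 -> (u + v < -9 and u + x < 2 and (not (2*u > -3)) and (n < -14 or 3*n < 3*u - 22 or 3*v <= -3 or (3*u <= 3*n + 19 <-> (n > 0 and 2*u + x <= 3*n + 12))))) and ((not (2*u > -3)) -> (n < -13 or 3*n < 3*u - 19 or 3*v <= -3 or (3*u <= 3*n + 16 <-> (n > 1 and 2*u + x <= 3*n + 9))))


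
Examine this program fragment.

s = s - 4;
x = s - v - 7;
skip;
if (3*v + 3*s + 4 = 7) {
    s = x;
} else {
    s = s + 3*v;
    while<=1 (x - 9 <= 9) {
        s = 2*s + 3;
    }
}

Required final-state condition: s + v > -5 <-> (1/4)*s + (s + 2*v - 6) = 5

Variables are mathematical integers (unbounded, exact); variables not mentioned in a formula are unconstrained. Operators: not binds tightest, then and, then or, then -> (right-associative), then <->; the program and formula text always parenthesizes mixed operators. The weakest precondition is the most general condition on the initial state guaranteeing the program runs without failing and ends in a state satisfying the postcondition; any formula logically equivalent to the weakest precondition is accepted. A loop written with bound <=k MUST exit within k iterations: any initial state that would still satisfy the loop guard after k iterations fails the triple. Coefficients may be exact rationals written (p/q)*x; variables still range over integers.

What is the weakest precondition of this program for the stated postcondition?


Working backward. After the program, the postcondition s + v > -5 <-> (1/4)*s + (s + 2*v - 6) = 5 must hold; in canonical form it is s + v > -5 <-> (5/4)*s + 2*v = 11.
Then branch requires v + x > -5 <-> 2*v + (5/4)*x = 11; else branch requires (x <= 18 -> ((not (x <= 18)) and (2*s + 7*v > -8 <-> (5/2)*s + (19/2)*v = 29/4))) and ((not (x <= 18)) -> (s + 4*v > -5 <-> (5/4)*s + (23/4)*v = 11)).
Before the if: (3*s + 3*v = 3 -> (v + x > -5 <-> 2*v + (5/4)*x = 11)) and ((not (3*s + 3*v = 3)) -> ((x <= 18 -> ((not (x <= 18)) and (2*s + 7*v > -8 <-> (5/2)*s + (19/2)*v = 29/4))) and ((not (x <= 18)) -> (s + 4*v > -5 <-> (5/4)*s + (23/4)*v = 11))))
Before skip: (3*s + 3*v = 3 -> (v + x > -5 <-> 2*v + (5/4)*x = 11)) and ((not (3*s + 3*v = 3)) -> ((x <= 18 -> ((not (x <= 18)) and (2*s + 7*v > -8 <-> (5/2)*s + (19/2)*v = 29/4))) and ((not (x <= 18)) -> (s + 4*v > -5 <-> (5/4)*s + (23/4)*v = 11))))
Before x := s - v - 7: (3*s + 3*v = 3 -> (s > 2 <-> (5/4)*s + (3/4)*v = 79/4)) and ((not (3*s + 3*v = 3)) -> ((s <= v + 25 -> ((not (s <= v + 25)) and (2*s + 7*v > -8 <-> (5/2)*s + (19/2)*v = 29/4))) and ((not (s <= v + 25)) -> (s + 4*v > -5 <-> (5/4)*s + (23/4)*v = 11))))
Before s := s - 4: (3*s + 3*v = 15 -> (s > 6 <-> (5/4)*s + (3/4)*v = 99/4)) and ((not (3*s + 3*v = 15)) -> ((s <= v + 29 -> ((not (s <= v + 29)) and (2*s + 7*v > 0 <-> (5/2)*s + (19/2)*v = 69/4))) and ((not (s <= v + 29)) -> (s + 4*v > -1 <-> (5/4)*s + (23/4)*v = 16))))
Answer: WP = (3*s + 3*v = 15 -> (s > 6 <-> (5/4)*s + (3/4)*v = 99/4)) and ((not (3*s + 3*v = 15)) -> ((s <= v + 29 -> ((not (s <= v + 29)) and (2*s + 7*v > 0 <-> (5/2)*s + (19/2)*v = 69/4))) and ((not (s <= v + 29)) -> (s + 4*v > -1 <-> (5/4)*s + (23/4)*v = 16))))


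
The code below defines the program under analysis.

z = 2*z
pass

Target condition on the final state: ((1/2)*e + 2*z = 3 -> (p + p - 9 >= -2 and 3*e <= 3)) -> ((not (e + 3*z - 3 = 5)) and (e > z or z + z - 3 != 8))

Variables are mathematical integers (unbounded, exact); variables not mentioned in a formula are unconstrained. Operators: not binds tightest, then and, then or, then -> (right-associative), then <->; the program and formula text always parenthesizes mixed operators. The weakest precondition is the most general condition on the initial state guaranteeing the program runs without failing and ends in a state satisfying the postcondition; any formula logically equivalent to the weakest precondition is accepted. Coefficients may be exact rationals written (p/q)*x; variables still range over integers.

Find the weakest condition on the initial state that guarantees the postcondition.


Working backward. After the program, the postcondition ((1/2)*e + 2*z = 3 -> (p + p - 9 >= -2 and 3*e <= 3)) -> ((not (e + 3*z - 3 = 5)) and (e > z or z + z - 3 != 8)) must hold; in canonical form it is ((1/2)*e + 2*z = 3 -> (2*p >= 7 and 3*e <= 3)) -> ((not (e + 3*z = 8)) and (e > z or 2*z != 11)).
Before skip: ((1/2)*e + 2*z = 3 -> (2*p >= 7 and 3*e <= 3)) -> ((not (e + 3*z = 8)) and (e > z or 2*z != 11))
Before z := 2*z: ((1/2)*e + 4*z = 3 -> (2*p >= 7 and 3*e <= 3)) -> ((not (e + 6*z = 8)) and (e > 2*z or 4*z != 11))
Answer: WP = ((1/2)*e + 4*z = 3 -> (2*p >= 7 and 3*e <= 3)) -> ((not (e + 6*z = 8)) and (e > 2*z or 4*z != 11))


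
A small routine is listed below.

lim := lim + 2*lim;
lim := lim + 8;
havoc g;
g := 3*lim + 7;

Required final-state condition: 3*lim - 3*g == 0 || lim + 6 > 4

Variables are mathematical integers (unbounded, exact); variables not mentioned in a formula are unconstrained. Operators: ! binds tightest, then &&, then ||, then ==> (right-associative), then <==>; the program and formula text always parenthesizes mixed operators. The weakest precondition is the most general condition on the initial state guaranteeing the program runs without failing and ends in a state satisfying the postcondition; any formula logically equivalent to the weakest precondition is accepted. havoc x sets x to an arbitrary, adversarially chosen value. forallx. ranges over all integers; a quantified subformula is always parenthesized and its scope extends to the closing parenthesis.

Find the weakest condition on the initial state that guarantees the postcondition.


Working backward. After the program, the postcondition 3*lim - 3*g == 0 || lim + 6 > 4 must hold; in canonical form it is 3*lim == 3*g || lim > -2.
Before g := 3*lim + 7: 6*lim == -21 || lim > -2
Before havoc g: 6*lim == -21 || lim > -2
Before lim := lim + 8: 6*lim == -69 || lim > -10
Before lim := lim + 2*lim: 18*lim == -69 || 3*lim > -10
Answer: WP = 18*lim == -69 || 3*lim > -10


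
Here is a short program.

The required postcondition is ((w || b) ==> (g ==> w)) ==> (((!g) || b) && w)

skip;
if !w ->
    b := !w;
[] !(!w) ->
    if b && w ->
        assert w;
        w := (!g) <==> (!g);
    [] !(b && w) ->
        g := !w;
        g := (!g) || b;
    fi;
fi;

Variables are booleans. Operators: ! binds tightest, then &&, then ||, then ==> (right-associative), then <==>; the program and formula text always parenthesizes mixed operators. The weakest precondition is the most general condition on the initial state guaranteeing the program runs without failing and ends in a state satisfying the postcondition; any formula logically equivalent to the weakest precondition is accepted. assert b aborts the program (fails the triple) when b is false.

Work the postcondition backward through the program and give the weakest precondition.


Working backward. After the program, ((w || b) ==> (g ==> w)) ==> (((!g) || b) && w) must hold.
Then branch requires (g ==> w) ==> (((!g) || (!w)) && w); else branch requires ((b && w) ==> (w && ((!g) || b))) && ((!(b && w)) ==> (((w || b) ==> ((w || b) ==> w)) ==> (((!(w || b)) || b) && w))).
Before the if: ((!w) ==> ((g ==> w) ==> (((!g) || (!w)) && w))) && (w ==> (((b && w) ==> (w && ((!g) || b))) && ((!(b && w)) ==> (((w || b) ==> ((w || b) ==> w)) ==> (((!(w || b)) || b) && w)))))
Before skip: ((!w) ==> ((g ==> w) ==> (((!g) || (!w)) && w))) && (w ==> (((b && w) ==> (w && ((!g) || b))) && ((!(b && w)) ==> (((w || b) ==> ((w || b) ==> w)) ==> (((!(w || b)) || b) && w)))))
Answer: WP = ((!w) ==> ((g ==> w) ==> (((!g) || (!w)) && w))) && (w ==> (((b && w) ==> (w && ((!g) || b))) && ((!(b && w)) ==> (((w || b) ==> ((w || b) ==> w)) ==> (((!(w || b)) || b) && w)))))


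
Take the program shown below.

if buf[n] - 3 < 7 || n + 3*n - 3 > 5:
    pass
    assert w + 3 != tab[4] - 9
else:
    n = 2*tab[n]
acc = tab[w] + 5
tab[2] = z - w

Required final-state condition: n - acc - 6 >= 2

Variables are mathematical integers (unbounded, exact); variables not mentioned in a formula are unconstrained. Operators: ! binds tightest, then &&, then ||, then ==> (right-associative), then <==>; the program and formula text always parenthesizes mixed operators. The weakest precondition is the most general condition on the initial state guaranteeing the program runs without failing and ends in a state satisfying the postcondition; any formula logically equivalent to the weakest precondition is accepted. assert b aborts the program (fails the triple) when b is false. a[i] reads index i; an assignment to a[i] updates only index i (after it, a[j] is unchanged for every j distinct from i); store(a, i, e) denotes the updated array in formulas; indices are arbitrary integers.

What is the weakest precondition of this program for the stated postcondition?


Working backward. After the program, the postcondition n - acc - 6 >= 2 must hold; in canonical form it is n >= acc + 8.
Before tab[2] := z - w: n >= acc + 8
Before acc := tab[w] + 5: n >= tab[w] + 13
Then branch requires w != tab[4] - 12 && n >= tab[w] + 13; else branch requires 2*tab[n] >= tab[w] + 13.
Before the if: ((buf[n] < 10 || 4*n > 8) ==> (w != tab[4] - 12 && n >= tab[w] + 13)) && ((!(buf[n] < 10 || 4*n > 8)) ==> 2*tab[n] >= tab[w] + 13)
Answer: WP = ((buf[n] < 10 || 4*n > 8) ==> (w != tab[4] - 12 && n >= tab[w] + 13)) && ((!(buf[n] < 10 || 4*n > 8)) ==> 2*tab[n] >= tab[w] + 13)


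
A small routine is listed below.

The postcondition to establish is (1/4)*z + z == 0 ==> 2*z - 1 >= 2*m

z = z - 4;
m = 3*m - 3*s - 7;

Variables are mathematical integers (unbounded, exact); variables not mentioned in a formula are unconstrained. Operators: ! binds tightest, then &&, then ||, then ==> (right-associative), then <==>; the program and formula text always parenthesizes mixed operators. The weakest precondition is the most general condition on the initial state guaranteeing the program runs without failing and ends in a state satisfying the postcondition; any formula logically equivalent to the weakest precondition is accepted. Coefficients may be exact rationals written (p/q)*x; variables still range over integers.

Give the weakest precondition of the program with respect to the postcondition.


Working backward. After the program, the postcondition (1/4)*z + z == 0 ==> 2*z - 1 >= 2*m must hold; in canonical form it is (5/4)*z == 0 ==> 2*z >= 2*m + 1.
Before m := 3*m - 3*s - 7: (5/4)*z == 0 ==> 6*s + 2*z >= 6*m - 13
Before z := z - 4: (5/4)*z == 5 ==> 6*s + 2*z >= 6*m - 5
Answer: WP = (5/4)*z == 5 ==> 6*s + 2*z >= 6*m - 5


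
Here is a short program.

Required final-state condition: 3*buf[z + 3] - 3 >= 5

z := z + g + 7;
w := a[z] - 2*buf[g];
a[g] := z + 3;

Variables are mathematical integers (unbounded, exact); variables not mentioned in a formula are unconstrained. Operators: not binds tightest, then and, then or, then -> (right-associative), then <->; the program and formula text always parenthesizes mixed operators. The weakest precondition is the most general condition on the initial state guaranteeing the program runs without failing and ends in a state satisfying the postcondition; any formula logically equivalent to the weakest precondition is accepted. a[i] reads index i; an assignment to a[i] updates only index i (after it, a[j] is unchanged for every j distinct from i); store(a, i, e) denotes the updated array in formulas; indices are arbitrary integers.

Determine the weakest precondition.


Working backward. After the program, the postcondition 3*buf[z + 3] - 3 >= 5 must hold; in canonical form it is 3*buf[z + 3] >= 8.
Before a[g] := z + 3: 3*buf[z + 3] >= 8
Before w := a[z] - 2*buf[g]: 3*buf[z + 3] >= 8
Before z := z + g + 7: 3*buf[g + z + 10] >= 8
Answer: WP = 3*buf[g + z + 10] >= 8


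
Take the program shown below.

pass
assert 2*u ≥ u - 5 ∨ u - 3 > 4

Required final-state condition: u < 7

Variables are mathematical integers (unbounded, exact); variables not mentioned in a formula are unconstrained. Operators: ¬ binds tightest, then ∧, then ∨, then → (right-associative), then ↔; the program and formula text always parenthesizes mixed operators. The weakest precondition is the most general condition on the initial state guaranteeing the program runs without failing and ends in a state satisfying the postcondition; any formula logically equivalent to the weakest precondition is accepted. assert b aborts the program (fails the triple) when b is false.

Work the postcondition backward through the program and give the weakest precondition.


Working backward. After the program, u < 7 must hold.
Before assert 2*u ≥ u - 5 ∨ u - 3 > 4: (u ≥ -5 ∨ u > 7) ∧ u < 7
Before skip: (u ≥ -5 ∨ u > 7) ∧ u < 7
Answer: WP = (u ≥ -5 ∨ u > 7) ∧ u < 7


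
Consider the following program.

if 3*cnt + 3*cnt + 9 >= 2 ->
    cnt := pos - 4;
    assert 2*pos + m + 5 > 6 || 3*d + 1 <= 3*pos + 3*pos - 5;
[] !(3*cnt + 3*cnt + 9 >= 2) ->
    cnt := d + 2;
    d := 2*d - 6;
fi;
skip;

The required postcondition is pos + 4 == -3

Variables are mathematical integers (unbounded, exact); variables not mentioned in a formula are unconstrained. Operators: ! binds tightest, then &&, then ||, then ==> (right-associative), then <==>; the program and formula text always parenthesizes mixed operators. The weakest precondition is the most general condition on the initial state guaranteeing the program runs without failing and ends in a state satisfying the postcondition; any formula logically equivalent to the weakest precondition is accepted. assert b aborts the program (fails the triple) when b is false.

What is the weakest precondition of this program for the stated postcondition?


Working backward. After the program, the postcondition pos + 4 == -3 must hold; in canonical form it is pos == -7.
Before skip: pos == -7
Then branch requires (m + 2*pos > 1 || 3*d <= 6*pos - 6) && pos == -7; else branch requires pos == -7.
Before the if: (6*cnt >= -7 ==> ((m + 2*pos > 1 || 3*d <= 6*pos - 6) && pos == -7)) && ((!(6*cnt >= -7)) ==> pos == -7)
Answer: WP = (6*cnt >= -7 ==> ((m + 2*pos > 1 || 3*d <= 6*pos - 6) && pos == -7)) && ((!(6*cnt >= -7)) ==> pos == -7)


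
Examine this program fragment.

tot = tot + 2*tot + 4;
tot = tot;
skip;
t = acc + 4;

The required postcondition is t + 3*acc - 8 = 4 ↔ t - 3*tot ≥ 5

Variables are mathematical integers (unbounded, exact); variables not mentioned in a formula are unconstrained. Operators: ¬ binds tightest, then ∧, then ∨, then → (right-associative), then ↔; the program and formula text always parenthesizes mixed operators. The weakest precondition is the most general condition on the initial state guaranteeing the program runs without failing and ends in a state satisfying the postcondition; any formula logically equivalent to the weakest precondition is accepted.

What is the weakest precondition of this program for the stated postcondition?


Working backward. After the program, the postcondition t + 3*acc - 8 = 4 ↔ t - 3*tot ≥ 5 must hold; in canonical form it is 3*acc + t = 12 ↔ t ≥ 3*tot + 5.
Before t := acc + 4: 4*acc = 8 ↔ acc ≥ 3*tot + 1
Before skip: 4*acc = 8 ↔ acc ≥ 3*tot + 1
Before tot := tot: 4*acc = 8 ↔ acc ≥ 3*tot + 1
Before tot := tot + 2*tot + 4: 4*acc = 8 ↔ acc ≥ 9*tot + 13
Answer: WP = 4*acc = 8 ↔ acc ≥ 9*tot + 13


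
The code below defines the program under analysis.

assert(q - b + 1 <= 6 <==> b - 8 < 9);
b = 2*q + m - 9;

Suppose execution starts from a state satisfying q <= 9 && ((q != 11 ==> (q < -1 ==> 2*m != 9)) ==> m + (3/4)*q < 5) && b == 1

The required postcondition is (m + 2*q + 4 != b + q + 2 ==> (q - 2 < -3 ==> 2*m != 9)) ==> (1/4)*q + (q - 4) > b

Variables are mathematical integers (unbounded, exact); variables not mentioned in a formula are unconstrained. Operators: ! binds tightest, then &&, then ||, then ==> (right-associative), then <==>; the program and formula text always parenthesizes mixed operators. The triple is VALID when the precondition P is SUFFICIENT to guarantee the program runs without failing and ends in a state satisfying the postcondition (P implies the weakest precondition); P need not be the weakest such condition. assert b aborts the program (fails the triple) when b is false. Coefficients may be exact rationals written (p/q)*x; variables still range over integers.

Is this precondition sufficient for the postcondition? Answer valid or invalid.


Working backward. After the program, the postcondition (m + 2*q + 4 != b + q + 2 ==> (q - 2 < -3 ==> 2*m != 9)) ==> (1/4)*q + (q - 4) > b must hold; in canonical form it is (m + q != b - 2 ==> (q < -1 ==> 2*m != 9)) ==> (5/4)*q > b + 4.
Before b := 2*q + m - 9: (q != 11 ==> (q < -1 ==> 2*m != 9)) ==> m + (3/4)*q < 5
Before assert q - b + 1 <= 6 <==> b - 8 < 9: (q <= b + 5 <==> b < 17) && ((q != 11 ==> (q < -1 ==> 2*m != 9)) ==> m + (3/4)*q < 5)
The weakest precondition is (q <= b + 5 <==> b < 17) && ((q != 11 ==> (q < -1 ==> 2*m != 9)) ==> m + (3/4)*q < 5).
Check whether q <= 9 && ((q != 11 ==> (q < -1 ==> 2*m != 9)) ==> m + (3/4)*q < 5) && b == 1 implies it.
Countermodel: at the initial state b = 1, m = -2, q = 9, the precondition holds but the weakest precondition fails.
Answer: invalid


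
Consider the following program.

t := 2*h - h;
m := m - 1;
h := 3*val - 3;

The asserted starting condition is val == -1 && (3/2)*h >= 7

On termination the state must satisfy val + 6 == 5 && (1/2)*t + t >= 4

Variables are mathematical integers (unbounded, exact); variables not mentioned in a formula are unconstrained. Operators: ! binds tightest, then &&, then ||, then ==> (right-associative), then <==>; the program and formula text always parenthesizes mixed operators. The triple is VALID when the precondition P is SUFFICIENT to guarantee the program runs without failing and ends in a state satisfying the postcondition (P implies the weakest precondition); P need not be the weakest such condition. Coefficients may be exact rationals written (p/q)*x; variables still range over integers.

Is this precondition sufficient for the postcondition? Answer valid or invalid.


Working backward. After the program, the postcondition val + 6 == 5 && (1/2)*t + t >= 4 must hold; in canonical form it is val == -1 && (3/2)*t >= 4.
Before h := 3*val - 3: val == -1 && (3/2)*t >= 4
Before m := m - 1: val == -1 && (3/2)*t >= 4
Before t := 2*h - h: val == -1 && (3/2)*h >= 4
The weakest precondition is val == -1 && (3/2)*h >= 4.
Check whether val == -1 && (3/2)*h >= 7 implies it.
Every state satisfying the precondition satisfies the weakest precondition: the implication holds.
Answer: valid


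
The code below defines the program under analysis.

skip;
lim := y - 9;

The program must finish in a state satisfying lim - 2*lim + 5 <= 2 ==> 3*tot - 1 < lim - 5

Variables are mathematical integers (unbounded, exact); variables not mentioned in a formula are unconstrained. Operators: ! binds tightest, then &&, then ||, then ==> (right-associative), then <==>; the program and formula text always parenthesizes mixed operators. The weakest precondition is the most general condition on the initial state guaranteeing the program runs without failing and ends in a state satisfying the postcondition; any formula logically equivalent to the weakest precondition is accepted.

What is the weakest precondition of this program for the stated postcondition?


Working backward. After the program, the postcondition lim - 2*lim + 5 <= 2 ==> 3*tot - 1 < lim - 5 must hold; in canonical form it is lim >= 3 ==> 3*tot < lim - 4.
Before lim := y - 9: y >= 12 ==> 3*tot < y - 13
Before skip: y >= 12 ==> 3*tot < y - 13
Answer: WP = y >= 12 ==> 3*tot < y - 13
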